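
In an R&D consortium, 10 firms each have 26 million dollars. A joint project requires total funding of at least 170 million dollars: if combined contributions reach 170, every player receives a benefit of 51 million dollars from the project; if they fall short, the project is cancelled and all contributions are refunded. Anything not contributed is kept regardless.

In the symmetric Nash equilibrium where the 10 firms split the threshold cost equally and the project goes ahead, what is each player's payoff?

60 million dollars

Equal share of the threshold: 170/10 = 17.
At this profile no one gains by cutting their contribution: any cut drops the total below 170, the project is cancelled, contributions are refunded, and the deviator ends with 26, which is less than 26 − 17 + 51 = 60. Contributing more than 17 just wastes the excess. So contributing exactly 17 is a best response.
Each player's payoff: 26 − 17 + 51 = 60.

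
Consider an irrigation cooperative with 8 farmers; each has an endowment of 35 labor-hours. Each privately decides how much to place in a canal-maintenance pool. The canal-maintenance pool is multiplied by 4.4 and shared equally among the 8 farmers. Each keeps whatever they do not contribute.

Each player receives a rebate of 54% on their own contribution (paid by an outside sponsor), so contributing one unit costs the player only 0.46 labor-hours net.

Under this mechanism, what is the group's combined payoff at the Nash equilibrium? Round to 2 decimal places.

With the mechanism, a contributed unit returns (4.4/8) / 0.46 = 1.1957 per unit of net cost to the contributor — now above 1 — so contributing fully is weakly dominant for every player.
So the Nash equilibrium is full contribution by all 8; the group earns 8 × (35 × 0.54 + 4.4 × 35) = 1383.20.

1383.20 labor-hours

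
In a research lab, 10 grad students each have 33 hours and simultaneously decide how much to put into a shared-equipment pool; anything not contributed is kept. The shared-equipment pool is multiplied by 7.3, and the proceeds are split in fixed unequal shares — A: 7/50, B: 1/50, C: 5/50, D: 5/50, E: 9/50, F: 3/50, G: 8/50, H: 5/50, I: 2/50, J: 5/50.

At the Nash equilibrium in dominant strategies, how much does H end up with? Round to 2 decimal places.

A player with share s gets back 7.3·s per unit contributed, so full contribution is dominant for anyone with s > 1/7.3 = 0.1370 and zero contribution is dominant for anyone below.
A, E and G clear that bar, contributing 33 each; the remaining 7 contribute 0. Total contributed: 99.
H keeps 33 and receives 7.3 × 99 × 5/50 = 72.27 from the shared-equipment pool, for a payoff of 105.27.

105.27 hours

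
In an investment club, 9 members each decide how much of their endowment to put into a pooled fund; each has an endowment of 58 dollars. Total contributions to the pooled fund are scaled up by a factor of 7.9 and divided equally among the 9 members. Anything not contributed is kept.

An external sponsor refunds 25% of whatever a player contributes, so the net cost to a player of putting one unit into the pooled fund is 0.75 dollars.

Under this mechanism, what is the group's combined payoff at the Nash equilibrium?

4254.30 dollars

Under the mechanism each unit contributed yields (7.9/9) / 0.75 = 1.1704 back to its contributor per unit of net cost, which exceeds 1, making full contribution the dominant choice for everyone.
At the Nash equilibrium everyone contributes 58. Group total payoff = 9 × (58 × 0.25 + 7.9 × 58) = 4254.30.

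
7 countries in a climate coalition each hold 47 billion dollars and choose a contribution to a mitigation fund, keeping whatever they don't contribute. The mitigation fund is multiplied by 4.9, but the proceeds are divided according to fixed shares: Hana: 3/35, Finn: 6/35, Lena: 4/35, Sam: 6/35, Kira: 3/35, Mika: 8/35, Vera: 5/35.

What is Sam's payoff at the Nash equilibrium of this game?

86.48 billion dollars

Player j's private return per contributed unit is 4.9 × (j's share). Contributing is weakly dominant for j when that share is at least 1/4.9 = 0.2041, and contributing 0 is dominant otherwise.
Mika alone (share 8/35) is above the threshold, contributing 47; the remaining 6 contribute 0. Total contributed: 47.
Sam keeps 47 and receives 4.9 × 47 × 6/35 = 39.48 from the mitigation fund, for a payoff of 86.48.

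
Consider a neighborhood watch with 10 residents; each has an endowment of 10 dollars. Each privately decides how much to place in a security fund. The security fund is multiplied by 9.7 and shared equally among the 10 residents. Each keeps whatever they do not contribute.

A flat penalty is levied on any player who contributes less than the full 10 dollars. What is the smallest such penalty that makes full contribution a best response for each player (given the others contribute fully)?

Given the others contribute fully, the best deviation is to contribute 0 (any partial contribution still incurs the fine and gives up units whose private return 0.9700 is below 1).
Deviating from 10 to 0 saves 10 dollars but forfeits the deviator's share of the drop in the security fund: 9.7/10 × 10 = 9.70.
So the deviation gain is 10 − 9.70 = 0.30, and the fine must be at least 0.30 dollars to wipe it out.

0.30 dollars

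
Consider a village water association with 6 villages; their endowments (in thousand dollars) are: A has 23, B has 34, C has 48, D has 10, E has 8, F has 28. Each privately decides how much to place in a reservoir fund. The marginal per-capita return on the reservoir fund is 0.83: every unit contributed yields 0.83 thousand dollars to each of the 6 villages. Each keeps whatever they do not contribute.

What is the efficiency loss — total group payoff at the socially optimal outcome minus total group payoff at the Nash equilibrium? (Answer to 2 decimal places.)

600.98 thousand dollars

The private return per contributed unit is 0.83 < 1 for everyone, so the Nash equilibrium is zero contribution and the group total is Σ E_j = 23 + 34 + 48 + 10 + 8 + 28 = 151.
Each contributed unit returns 4.980 to the group, so the social optimum is full contribution by everyone: group total = 4.980 × 151 = 751.98.
Efficiency loss = (4.980 − 1) × 151 = 600.98.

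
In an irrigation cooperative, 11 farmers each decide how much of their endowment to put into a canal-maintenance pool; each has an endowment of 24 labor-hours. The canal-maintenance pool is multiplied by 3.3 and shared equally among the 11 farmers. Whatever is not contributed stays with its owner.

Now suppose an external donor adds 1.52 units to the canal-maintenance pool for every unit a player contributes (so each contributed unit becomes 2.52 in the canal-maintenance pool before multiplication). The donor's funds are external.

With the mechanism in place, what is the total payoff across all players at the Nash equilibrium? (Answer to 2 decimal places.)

264.00 labor-hours

With the mechanism, a contributed unit returns 3.3 × 2.52 / 11 = 0.7560 per unit of net cost — still below 1 — so contributing 0 remains dominant for every player.
Everyone keeps their endowment and the group total is 11 × 24 = 264.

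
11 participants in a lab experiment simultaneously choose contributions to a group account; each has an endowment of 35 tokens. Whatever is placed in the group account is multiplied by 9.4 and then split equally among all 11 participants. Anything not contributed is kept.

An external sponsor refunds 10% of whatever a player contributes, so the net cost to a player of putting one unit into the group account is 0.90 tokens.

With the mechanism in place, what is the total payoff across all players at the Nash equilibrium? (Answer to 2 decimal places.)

385.00 tokens

With the mechanism, a contributed unit returns (9.4/11) / 0.90 = 0.9495 per unit of net cost — still below 1 — so contributing 0 remains dominant for every player.
At the Nash equilibrium no one contributes; group total payoff = 11 × 35 = 385.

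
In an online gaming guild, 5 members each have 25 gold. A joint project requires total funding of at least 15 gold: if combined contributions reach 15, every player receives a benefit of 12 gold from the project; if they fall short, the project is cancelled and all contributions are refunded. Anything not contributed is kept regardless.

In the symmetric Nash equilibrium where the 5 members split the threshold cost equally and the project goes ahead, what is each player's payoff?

Equal share of the threshold: 15/5 = 3.
At this profile no one gains by cutting their contribution: any cut drops the total below 15, the project is cancelled, contributions are refunded, and the deviator ends with 25, which is less than 25 − 3 + 12 = 34. Contributing more than 3 just wastes the excess. So contributing exactly 3 is a best response.
Each player's payoff: 25 − 3 + 12 = 34.

34 gold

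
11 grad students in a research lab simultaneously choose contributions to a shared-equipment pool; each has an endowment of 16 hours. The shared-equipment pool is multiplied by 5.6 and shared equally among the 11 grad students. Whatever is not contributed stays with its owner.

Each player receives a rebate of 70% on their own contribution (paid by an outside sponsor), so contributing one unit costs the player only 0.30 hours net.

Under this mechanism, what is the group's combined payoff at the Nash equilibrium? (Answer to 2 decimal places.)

1108.80 hours

With the mechanism, a contributed unit returns (5.6/11) / 0.30 = 1.6970 per unit of net cost to the contributor — now above 1 — so contributing fully is weakly dominant for every player.
At the Nash equilibrium everyone contributes 16. Group total payoff = 11 × (16 × 0.70 + 5.6 × 16) = 1108.80.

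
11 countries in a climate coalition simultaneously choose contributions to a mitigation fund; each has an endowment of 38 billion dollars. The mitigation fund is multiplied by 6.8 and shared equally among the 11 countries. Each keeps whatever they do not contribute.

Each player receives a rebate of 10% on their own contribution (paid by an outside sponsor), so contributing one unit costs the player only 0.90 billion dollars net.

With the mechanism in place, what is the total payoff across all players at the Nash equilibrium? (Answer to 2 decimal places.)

The effective private return is (6.8/11) / 0.90 = 0.6869, which is still under 1, so the mechanism doesn't change anyone's dominant strategy: zero contribution.
Everyone keeps their endowment and the group total is 11 × 38 = 418.

418.00 billion dollars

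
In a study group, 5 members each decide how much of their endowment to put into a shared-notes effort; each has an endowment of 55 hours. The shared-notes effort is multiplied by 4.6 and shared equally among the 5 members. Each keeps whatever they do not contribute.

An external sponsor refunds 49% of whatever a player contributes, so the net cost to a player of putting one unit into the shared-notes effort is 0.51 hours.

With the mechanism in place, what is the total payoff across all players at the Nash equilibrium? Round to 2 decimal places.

With the mechanism, a contributed unit returns (4.6/5) / 0.51 = 1.8039 per unit of net cost to the contributor — now above 1 — so contributing fully is weakly dominant for every player.
So the Nash equilibrium is full contribution by all 5; the group earns 5 × (55 × 0.49 + 4.6 × 55) = 1399.75.

1399.75 hours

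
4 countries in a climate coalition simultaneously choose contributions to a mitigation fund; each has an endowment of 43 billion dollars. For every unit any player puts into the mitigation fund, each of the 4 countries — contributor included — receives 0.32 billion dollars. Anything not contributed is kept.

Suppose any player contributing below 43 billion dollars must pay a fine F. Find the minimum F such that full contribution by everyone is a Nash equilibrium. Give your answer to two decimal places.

Given the others contribute fully, the best deviation is to contribute 0 (any partial contribution still incurs the fine and gives up units whose private return 0.32 is below 1).
Deviating from 43 to 0 saves 43 billion dollars but forfeits the deviator's share of the drop in the mitigation fund: 0.32 × 43 = 13.76.
So the deviation gain is 43 − 13.76 = 29.24, and the fine must be at least 29.24 billion dollars to wipe it out.

29.24 billion dollars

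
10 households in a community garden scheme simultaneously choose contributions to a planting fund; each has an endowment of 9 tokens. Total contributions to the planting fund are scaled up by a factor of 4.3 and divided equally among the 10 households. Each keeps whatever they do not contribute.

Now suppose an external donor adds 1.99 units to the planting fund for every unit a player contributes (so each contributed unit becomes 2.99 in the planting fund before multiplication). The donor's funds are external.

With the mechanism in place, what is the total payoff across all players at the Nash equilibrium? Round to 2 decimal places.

1157.13 tokens

Under the mechanism each unit contributed yields 4.3 × 2.99 / 10 = 1.2857 back to its contributor per unit of net cost, which exceeds 1, making full contribution the dominant choice for everyone.
So the Nash equilibrium is full contribution by all 10; the group earns 4.3 × 2.99 × 90 = 1157.13.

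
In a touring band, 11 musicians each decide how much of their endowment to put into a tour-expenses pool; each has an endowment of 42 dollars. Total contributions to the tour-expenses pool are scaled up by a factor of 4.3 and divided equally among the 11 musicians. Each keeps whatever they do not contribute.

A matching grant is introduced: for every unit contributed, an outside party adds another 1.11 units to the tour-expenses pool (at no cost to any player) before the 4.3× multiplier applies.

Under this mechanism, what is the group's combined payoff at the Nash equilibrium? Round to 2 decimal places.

The effective private return is 4.3 × 2.11 / 11 = 0.8248, which is still under 1, so the mechanism doesn't change anyone's dominant strategy: zero contribution.
At the Nash equilibrium no one contributes; group total payoff = 11 × 42 = 462.

462.00 dollars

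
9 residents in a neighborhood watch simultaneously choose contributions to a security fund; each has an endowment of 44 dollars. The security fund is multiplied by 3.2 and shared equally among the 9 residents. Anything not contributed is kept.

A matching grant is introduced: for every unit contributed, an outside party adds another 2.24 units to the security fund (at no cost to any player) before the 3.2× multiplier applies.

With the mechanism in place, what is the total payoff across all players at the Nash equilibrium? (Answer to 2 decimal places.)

4105.73 dollars

The effective private return per unit is now 3.2 × 3.24 / 9 = 1.1520 > 1, so every player's dominant strategy flips to full contribution.
So the Nash equilibrium is full contribution by all 9; the group earns 3.2 × 3.24 × 396 = 4105.73.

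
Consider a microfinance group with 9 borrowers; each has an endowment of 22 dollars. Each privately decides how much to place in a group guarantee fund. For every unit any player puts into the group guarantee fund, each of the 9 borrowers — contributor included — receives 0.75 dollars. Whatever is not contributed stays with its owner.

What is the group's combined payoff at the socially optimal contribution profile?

Each contributed unit returns 6.750 to the group as a whole (0.75 to each of 9 players), which exceeds 1, so the social optimum is full contribution: group total = 6.750 × 198 = 1336.50.

1336.50 dollars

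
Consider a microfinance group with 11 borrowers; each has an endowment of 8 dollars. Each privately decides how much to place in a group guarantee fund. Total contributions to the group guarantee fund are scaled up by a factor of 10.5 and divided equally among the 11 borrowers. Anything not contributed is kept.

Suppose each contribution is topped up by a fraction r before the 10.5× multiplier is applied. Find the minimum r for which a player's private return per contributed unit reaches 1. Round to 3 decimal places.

0.048

With matching at rate r, one contributed unit becomes (1 + r) in the group guarantee fund and returns 10.5 × (1 + r) / 11 to the contributor.
Setting this equal to 1: 1 + r = 11/10.5 = 1.0476.
So the minimum matching rate is r = 1.0476 − 1 = 0.048.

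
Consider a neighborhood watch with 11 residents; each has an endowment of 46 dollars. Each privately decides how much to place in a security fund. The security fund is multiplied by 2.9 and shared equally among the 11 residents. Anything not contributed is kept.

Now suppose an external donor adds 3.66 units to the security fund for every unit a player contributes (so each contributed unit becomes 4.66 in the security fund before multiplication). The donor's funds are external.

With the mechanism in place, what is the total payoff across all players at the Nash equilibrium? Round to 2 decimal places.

6838.08 dollars

The effective private return per unit is now 2.9 × 4.66 / 11 = 1.2285 > 1, so every player's dominant strategy flips to full contribution.
At the Nash equilibrium everyone contributes 46. Group total payoff = 2.9 × 4.66 × 506 = 6838.08.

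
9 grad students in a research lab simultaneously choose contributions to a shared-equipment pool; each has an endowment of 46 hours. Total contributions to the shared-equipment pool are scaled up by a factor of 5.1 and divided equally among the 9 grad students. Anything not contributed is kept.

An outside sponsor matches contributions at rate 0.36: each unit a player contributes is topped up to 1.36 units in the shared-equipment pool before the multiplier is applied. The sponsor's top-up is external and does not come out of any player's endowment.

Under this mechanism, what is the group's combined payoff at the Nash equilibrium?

The effective private return is 5.1 × 1.36 / 9 = 0.7707, which is still under 1, so the mechanism doesn't change anyone's dominant strategy: zero contribution.
At the Nash equilibrium no one contributes; group total payoff = 9 × 46 = 414.

414.00 hours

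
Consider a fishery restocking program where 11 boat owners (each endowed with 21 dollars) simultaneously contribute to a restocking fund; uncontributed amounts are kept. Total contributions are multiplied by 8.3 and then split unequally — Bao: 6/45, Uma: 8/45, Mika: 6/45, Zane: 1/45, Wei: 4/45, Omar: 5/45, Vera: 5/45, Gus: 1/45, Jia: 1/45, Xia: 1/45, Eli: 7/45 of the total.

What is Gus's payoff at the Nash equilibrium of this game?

36.49 dollars

Player j's private return per contributed unit is 8.3 × (j's share). Contributing is weakly dominant for j when that share is at least 1/8.3 = 0.1205, and contributing 0 is dominant otherwise.
The shares above 0.1205 belong to Bao, Uma, Mika and Eli, contributing 21 each; the remaining 7 contribute 0. Total contributed: 84.
Gus keeps 21 and receives 8.3 × 84 × 1/45 = 15.49 from the restocking fund, for a payoff of 36.49.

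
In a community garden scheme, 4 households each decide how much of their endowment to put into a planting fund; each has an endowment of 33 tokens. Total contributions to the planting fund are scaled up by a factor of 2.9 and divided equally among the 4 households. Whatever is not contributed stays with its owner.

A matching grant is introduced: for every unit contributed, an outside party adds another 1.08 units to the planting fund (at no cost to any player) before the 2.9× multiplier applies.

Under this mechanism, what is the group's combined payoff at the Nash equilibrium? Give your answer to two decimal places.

796.22 tokens

The effective private return per unit is now 2.9 × 2.08 / 4 = 1.5080 > 1, so every player's dominant strategy flips to full contribution.
So the Nash equilibrium is full contribution by all 4; the group earns 2.9 × 2.08 × 132 = 796.22.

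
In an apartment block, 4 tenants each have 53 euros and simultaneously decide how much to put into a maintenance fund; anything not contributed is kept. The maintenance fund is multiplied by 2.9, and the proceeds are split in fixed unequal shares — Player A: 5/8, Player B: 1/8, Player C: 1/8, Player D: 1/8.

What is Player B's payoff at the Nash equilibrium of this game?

For player j, contributing a unit is worthwhile iff 2.9 × (j's share) ≥ 1, i.e. iff j's share is at least 0.3448.
Only Player A (5/8) clears that bar, contributing 53; the remaining 3 contribute 0. Total contributed: 53.
Player B keeps 53 and receives 2.9 × 53 × 1/8 = 19.21 from the maintenance fund, for a payoff of 72.21.

72.21 euros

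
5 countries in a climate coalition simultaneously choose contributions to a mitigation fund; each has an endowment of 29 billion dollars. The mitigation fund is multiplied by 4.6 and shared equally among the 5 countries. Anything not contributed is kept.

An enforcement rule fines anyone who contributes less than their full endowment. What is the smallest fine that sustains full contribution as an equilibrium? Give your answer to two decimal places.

Given the others contribute fully, the best deviation is to contribute 0 (any partial contribution still incurs the fine and gives up units whose private return 0.9200 is below 1).
Deviating from 29 to 0 saves 29 billion dollars but forfeits the deviator's share of the drop in the mitigation fund: 4.6/5 × 29 = 26.68.
So the deviation gain is 29 − 26.68 = 2.32, and the fine must be at least 2.32 billion dollars to wipe it out.

2.32 billion dollars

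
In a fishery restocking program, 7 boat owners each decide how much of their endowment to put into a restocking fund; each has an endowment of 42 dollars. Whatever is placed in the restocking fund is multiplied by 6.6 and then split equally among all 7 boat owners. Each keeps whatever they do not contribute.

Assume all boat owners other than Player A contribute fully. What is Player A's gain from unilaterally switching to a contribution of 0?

Switching from a contribution of 42 to 0 lets Player A keep an extra 42 dollars, but lowers the restocking fund by 42, which costs Player A their own share of that drop: 6.6/7 × 42 = 39.60.
Net gain = 42 − 39.60 = 2.40. The private return per contributed unit (0.9429) is below 1, so free-riding is indeed the best response regardless of what the others do.

2.40 dollars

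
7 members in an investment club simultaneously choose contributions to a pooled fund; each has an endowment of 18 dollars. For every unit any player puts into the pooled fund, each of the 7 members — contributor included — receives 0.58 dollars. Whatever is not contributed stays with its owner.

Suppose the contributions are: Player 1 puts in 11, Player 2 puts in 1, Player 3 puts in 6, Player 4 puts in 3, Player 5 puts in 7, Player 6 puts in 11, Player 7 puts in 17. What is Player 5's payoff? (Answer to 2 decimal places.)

43.48 dollars

Total contributed: 11 + 1 + 6 + 3 + 7 + 11 + 17 = 56.
Each receives 0.58 × 56 = 32.48 from the pooled fund.
Player 5 keeps 18 − 7 = 11, so Player 5's payoff is 11 + 32.48 = 43.48.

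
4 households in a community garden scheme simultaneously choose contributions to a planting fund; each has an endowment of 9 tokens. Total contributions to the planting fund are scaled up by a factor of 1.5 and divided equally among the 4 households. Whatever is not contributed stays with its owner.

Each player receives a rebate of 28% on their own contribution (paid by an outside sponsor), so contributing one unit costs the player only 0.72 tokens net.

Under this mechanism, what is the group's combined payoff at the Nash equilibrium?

With the mechanism, a contributed unit returns (1.5/4) / 0.72 = 0.5208 per unit of net cost — still below 1 — so contributing 0 remains dominant for every player.
At the Nash equilibrium no one contributes; group total payoff = 4 × 9 = 36.

36.00 tokens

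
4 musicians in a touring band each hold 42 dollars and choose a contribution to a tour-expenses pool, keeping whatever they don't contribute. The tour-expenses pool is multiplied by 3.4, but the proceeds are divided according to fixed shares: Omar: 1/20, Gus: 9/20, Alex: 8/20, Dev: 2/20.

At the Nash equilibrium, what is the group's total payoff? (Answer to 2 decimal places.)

For player j, contributing a unit is worthwhile iff 3.4 × (j's share) ≥ 1, i.e. iff j's share is at least 0.2941.
Gus and Alex clear that bar, contributing 42 each; the remaining 2 contribute 0. Total contributed: 84.
The tour-expenses pool pays out 3.4 × 84 = 285.60 in total (split across the unequal shares, but the aggregate is all that matters for the group sum).
The 2 free-riders keep 42 each, adding 84. Group total = 84 + 285.60 = 369.60.

369.60 dollars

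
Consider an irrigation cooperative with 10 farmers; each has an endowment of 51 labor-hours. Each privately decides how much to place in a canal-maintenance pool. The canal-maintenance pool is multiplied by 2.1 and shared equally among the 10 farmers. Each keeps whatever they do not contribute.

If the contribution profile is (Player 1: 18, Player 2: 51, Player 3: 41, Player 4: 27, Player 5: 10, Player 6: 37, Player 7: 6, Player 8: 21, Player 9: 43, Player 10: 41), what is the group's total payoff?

834.50 labor-hours

Total contributed: 18 + 51 + 41 + 27 + 10 + 37 + 6 + 21 + 43 + 41 = 295; total kept: 10 × 51 − 295 = 215.
The canal-maintenance pool pays out 2.1 × 295 = 619.50 in aggregate.
Group total = 215 + 619.50 = 834.50.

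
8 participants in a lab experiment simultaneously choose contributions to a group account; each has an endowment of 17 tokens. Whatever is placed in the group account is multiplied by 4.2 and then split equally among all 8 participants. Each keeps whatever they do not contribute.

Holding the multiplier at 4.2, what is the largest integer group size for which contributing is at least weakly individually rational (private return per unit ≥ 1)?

Private return per unit is 4.2/(group size), which is ≥ 1 whenever the group size is ≤ 4.2.
The largest such integer is 4.

4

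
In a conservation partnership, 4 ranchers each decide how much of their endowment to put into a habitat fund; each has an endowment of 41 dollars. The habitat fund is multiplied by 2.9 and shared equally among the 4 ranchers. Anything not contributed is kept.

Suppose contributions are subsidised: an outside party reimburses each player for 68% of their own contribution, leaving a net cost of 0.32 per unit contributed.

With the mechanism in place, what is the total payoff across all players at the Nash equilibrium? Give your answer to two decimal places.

Under the mechanism each unit contributed yields (2.9/4) / 0.32 = 2.2656 back to its contributor per unit of net cost, which exceeds 1, making full contribution the dominant choice for everyone.
At the Nash equilibrium everyone contributes 41. Group total payoff = 4 × (41 × 0.68 + 2.9 × 41) = 587.12.

587.12 dollars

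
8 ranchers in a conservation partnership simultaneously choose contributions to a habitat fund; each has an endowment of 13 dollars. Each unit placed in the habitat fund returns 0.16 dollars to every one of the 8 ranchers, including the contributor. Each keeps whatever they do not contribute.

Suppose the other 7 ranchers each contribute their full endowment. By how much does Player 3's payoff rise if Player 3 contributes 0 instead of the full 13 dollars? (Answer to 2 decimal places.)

10.92 dollars

Switching from a contribution of 13 to 0 lets Player 3 keep an extra 13 dollars, but lowers the habitat fund by 13, which costs Player 3 their own share of that drop: 0.16 × 13 = 2.08.
Net gain = 13 − 2.08 = 10.92. The private return per contributed unit (0.16) is below 1, so free-riding is indeed the best response regardless of what the others do.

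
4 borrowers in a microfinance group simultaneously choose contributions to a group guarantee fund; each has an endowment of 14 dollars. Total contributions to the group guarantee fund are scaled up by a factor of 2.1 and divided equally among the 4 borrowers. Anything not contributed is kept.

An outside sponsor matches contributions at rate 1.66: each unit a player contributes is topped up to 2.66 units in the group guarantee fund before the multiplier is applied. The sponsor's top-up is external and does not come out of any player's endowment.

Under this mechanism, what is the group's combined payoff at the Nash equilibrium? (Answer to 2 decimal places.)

312.82 dollars

The effective private return per unit is now 2.1 × 2.66 / 4 = 1.3965 > 1, so every player's dominant strategy flips to full contribution.
So the Nash equilibrium is full contribution by all 4; the group earns 2.1 × 2.66 × 56 = 312.82.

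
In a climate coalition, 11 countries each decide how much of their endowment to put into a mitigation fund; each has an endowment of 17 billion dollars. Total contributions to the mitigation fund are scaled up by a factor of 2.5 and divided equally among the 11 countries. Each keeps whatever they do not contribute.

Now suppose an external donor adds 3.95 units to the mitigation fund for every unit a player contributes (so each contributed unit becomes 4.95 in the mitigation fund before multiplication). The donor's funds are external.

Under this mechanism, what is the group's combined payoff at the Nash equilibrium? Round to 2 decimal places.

2314.13 billion dollars

Under the mechanism each unit contributed yields 2.5 × 4.95 / 11 = 1.1250 back to its contributor per unit of net cost, which exceeds 1, making full contribution the dominant choice for everyone.
So the Nash equilibrium is full contribution by all 11; the group earns 2.5 × 4.95 × 187 = 2314.13.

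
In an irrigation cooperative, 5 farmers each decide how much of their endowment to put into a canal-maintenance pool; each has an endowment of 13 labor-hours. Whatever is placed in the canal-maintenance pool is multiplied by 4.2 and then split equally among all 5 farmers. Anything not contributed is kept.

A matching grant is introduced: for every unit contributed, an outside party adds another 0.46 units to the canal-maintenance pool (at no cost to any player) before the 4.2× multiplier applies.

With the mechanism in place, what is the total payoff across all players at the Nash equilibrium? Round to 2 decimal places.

398.58 labor-hours

Under the mechanism each unit contributed yields 4.2 × 1.46 / 5 = 1.2264 back to its contributor per unit of net cost, which exceeds 1, making full contribution the dominant choice for everyone.
At the Nash equilibrium everyone contributes 13. Group total payoff = 4.2 × 1.46 × 65 = 398.58.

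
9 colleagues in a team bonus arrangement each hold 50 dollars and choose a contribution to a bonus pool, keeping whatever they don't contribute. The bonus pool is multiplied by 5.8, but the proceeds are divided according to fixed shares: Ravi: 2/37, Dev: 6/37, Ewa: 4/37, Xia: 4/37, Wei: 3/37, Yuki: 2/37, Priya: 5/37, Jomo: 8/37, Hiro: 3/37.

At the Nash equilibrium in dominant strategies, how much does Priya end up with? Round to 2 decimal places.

89.19 dollars

Player j's private return per contributed unit is 5.8 × (j's share). Contributing is weakly dominant for j when that share is at least 1/5.8 = 0.1724, and contributing 0 is dominant otherwise.
Jomo alone (share 8/37) is above the threshold, contributing 50; the remaining 8 contribute 0. Total contributed: 50.
Priya keeps 50 and receives 5.8 × 50 × 5/37 = 39.19 from the bonus pool, for a payoff of 89.19.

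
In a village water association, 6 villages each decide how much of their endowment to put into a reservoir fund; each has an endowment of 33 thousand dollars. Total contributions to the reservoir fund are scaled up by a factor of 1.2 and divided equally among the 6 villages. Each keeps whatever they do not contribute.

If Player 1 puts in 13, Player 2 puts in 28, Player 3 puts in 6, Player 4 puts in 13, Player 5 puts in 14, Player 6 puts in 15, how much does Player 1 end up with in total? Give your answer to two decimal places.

Total contributed: 13 + 28 + 6 + 13 + 14 + 15 = 89.
Each receives 1.2 × 89 / 6 = 17.80 from the reservoir fund.
Player 1 keeps 33 − 13 = 20, so Player 1's payoff is 20 + 17.80 = 37.80.

37.80 thousand dollars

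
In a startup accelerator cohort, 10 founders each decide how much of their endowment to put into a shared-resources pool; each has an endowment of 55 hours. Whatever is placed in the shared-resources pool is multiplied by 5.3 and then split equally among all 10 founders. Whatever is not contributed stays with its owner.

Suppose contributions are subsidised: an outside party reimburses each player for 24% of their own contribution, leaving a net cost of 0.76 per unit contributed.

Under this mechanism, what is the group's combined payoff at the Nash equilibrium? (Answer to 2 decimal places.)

The effective private return is (5.3/10) / 0.76 = 0.6974, which is still under 1, so the mechanism doesn't change anyone's dominant strategy: zero contribution.
Everyone keeps their endowment and the group total is 10 × 55 = 550.

550.00 hours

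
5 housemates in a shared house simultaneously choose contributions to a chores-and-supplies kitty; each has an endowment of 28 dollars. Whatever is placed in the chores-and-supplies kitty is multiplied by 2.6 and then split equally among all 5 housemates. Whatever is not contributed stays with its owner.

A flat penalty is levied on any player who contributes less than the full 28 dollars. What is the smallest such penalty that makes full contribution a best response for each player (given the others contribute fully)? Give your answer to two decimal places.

Given the others contribute fully, the best deviation is to contribute 0 (any partial contribution still incurs the fine and gives up units whose private return 0.5200 is below 1).
Deviating from 28 to 0 saves 28 dollars but forfeits the deviator's share of the drop in the chores-and-supplies kitty: 2.6/5 × 28 = 14.56.
So the deviation gain is 28 − 14.56 = 13.44, and the fine must be at least 13.44 dollars to wipe it out.

13.44 dollars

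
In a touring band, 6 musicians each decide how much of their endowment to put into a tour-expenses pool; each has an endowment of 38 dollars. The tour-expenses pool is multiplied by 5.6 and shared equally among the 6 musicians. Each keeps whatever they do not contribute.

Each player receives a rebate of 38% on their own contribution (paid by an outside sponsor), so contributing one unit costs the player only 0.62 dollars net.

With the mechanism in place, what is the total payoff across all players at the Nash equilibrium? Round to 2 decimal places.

Under the mechanism each unit contributed yields (5.6/6) / 0.62 = 1.5054 back to its contributor per unit of net cost, which exceeds 1, making full contribution the dominant choice for everyone.
So the Nash equilibrium is full contribution by all 6; the group earns 6 × (38 × 0.38 + 5.6 × 38) = 1363.44.

1363.44 dollars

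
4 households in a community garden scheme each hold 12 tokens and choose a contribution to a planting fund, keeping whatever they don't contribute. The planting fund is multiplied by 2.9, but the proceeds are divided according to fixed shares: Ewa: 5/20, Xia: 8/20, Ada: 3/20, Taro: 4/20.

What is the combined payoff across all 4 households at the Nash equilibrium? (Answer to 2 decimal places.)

Each unit j contributes comes back to j as 2.9 × (j's share), so j prefers to contribute only if that share exceeds 1/2.9 = 0.3448; otherwise keeping the unit dominates.
Only Xia (8/20) clears that bar, contributing 12; the remaining 3 contribute 0. Total contributed: 12.
The planting fund pays out 2.9 × 12 = 34.80 in total (split across the unequal shares, but the aggregate is all that matters for the group sum).
The 3 free-riders keep 12 each, adding 36. Group total = 36 + 34.80 = 70.80.

70.80 tokens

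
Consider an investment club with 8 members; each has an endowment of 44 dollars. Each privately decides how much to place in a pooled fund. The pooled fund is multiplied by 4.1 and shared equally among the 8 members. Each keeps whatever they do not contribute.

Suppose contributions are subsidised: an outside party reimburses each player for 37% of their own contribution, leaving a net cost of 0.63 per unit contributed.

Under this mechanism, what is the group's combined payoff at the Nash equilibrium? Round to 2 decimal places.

Even with the mechanism, each unit contributed returns only (4.1/8) / 0.63 = 0.8135 per unit of net cost, so contributing nothing is still dominant.
Everyone keeps their endowment and the group total is 8 × 44 = 352.

352.00 dollars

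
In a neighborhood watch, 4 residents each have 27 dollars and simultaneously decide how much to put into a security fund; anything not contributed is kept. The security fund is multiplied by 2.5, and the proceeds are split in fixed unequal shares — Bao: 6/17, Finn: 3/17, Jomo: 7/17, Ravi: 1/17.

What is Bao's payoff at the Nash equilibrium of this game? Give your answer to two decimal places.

50.82 dollars

For player j, contributing a unit is worthwhile iff 2.5 × (j's share) ≥ 1, i.e. iff j's share is at least 0.4000.
The only share above 0.4000 is Jomo's 7/17, contributing 27; the remaining 3 contribute 0. Total contributed: 27.
Bao keeps 27 and receives 2.5 × 27 × 6/17 = 23.82 from the security fund, for a payoff of 50.82.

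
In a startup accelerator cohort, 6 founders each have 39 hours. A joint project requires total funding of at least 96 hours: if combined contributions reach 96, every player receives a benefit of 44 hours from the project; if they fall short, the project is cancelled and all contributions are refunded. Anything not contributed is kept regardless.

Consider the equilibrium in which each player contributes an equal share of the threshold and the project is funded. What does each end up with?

67 hours

Equal share of the threshold: 96/6 = 16.
At this profile no one gains by cutting their contribution: any cut drops the total below 96, the project is cancelled, contributions are refunded, and the deviator ends with 39, which is less than 39 − 16 + 44 = 67. Contributing more than 16 just wastes the excess. So contributing exactly 16 is a best response.
Each player's payoff: 39 − 16 + 44 = 67.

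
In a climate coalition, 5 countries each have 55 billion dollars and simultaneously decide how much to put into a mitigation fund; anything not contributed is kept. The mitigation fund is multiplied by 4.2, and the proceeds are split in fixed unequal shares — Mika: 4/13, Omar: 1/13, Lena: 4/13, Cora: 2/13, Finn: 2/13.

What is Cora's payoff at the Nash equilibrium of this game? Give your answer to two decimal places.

126.08 billion dollars

A player with share s gets back 4.2·s per unit contributed, so full contribution is dominant for anyone with s > 1/4.2 = 0.2381 and zero contribution is dominant for anyone below.
The shares above 0.2381 belong to Mika and Lena, contributing 55 each; the remaining 3 contribute 0. Total contributed: 110.
Cora keeps 55 and receives 4.2 × 110 × 2/13 = 71.08 from the mitigation fund, for a payoff of 126.08.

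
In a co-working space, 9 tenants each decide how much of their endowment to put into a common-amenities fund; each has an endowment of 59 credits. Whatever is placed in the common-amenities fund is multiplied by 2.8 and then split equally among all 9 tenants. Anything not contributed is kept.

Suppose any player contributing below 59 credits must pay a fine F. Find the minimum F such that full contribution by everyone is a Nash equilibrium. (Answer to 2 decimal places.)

Given the others contribute fully, the best deviation is to contribute 0 (any partial contribution still incurs the fine and gives up units whose private return 0.3111 is below 1).
Deviating from 59 to 0 saves 59 credits but forfeits the deviator's share of the drop in the common-amenities fund: 2.8/9 × 59 = 18.36.
So the deviation gain is 59 − 18.36 = 40.64, and the fine must be at least 40.64 credits to wipe it out.

40.64 credits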